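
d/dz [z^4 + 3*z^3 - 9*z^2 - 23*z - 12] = 4*z^3 + 9*z^2 - 18*z - 23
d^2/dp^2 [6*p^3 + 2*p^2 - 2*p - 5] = 36*p + 4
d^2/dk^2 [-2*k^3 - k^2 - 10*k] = -12*k - 2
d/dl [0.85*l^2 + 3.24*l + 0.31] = 1.7*l + 3.24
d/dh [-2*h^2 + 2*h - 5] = 2 - 4*h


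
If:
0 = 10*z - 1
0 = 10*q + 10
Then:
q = -1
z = 1/10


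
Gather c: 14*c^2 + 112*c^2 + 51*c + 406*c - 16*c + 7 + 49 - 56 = 126*c^2 + 441*c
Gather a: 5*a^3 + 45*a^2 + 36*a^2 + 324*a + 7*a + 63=5*a^3 + 81*a^2 + 331*a + 63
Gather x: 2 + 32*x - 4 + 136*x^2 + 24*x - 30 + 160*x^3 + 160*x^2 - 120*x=160*x^3 + 296*x^2 - 64*x - 32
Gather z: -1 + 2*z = 2*z - 1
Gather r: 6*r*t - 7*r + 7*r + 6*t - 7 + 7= 6*r*t + 6*t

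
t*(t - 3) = t^2 - 3*t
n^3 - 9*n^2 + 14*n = n*(n - 7)*(n - 2)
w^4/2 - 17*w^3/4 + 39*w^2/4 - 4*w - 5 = (w/2 + 1/4)*(w - 5)*(w - 2)^2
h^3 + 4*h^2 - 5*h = h*(h - 1)*(h + 5)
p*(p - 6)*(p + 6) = p^3 - 36*p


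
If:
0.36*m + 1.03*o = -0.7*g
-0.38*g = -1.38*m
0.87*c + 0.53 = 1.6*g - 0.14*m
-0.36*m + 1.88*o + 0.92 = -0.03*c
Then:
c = 0.47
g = 0.60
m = 0.17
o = -0.47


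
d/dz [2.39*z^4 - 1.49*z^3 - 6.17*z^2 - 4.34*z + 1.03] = 9.56*z^3 - 4.47*z^2 - 12.34*z - 4.34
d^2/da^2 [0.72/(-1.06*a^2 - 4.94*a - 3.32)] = (1.617984*a^2 + 7.540416*a - 0.72*(2.12*a + 4.94)*(4.24*a + 9.88) + 5.067648)/(1.06*a^2 + 4.94*a + 3.32)^3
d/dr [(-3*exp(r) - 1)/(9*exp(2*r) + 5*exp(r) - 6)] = (27*exp(2*r) + 18*exp(r) + 23)*exp(r)/(81*exp(4*r) + 90*exp(3*r) - 83*exp(2*r) - 60*exp(r) + 36)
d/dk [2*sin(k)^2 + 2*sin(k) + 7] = 2*sin(2*k) + 2*cos(k)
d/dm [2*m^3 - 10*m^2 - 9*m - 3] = 6*m^2 - 20*m - 9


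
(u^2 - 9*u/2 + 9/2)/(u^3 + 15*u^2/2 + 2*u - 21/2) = (2*u^2 - 9*u + 9)/(2*u^3 + 15*u^2 + 4*u - 21)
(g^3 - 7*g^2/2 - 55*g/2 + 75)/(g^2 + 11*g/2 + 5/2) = (2*g^2 - 17*g + 30)/(2*g + 1)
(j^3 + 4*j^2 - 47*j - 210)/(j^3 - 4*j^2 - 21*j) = (j^2 + 11*j + 30)/(j*(j + 3))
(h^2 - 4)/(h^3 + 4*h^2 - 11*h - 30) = (h - 2)/(h^2 + 2*h - 15)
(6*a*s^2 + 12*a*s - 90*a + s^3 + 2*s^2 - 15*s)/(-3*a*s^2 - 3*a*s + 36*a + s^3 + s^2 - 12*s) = (6*a*s + 30*a + s^2 + 5*s)/(-3*a*s - 12*a + s^2 + 4*s)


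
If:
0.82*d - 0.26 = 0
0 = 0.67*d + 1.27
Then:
No Solution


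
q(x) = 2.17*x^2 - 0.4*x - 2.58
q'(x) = 4.34*x - 0.4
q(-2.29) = 9.72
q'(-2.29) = -10.34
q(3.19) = 18.23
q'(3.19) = 13.44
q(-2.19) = 8.70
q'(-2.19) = -9.90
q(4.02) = 30.88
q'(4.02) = 17.05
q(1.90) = 4.49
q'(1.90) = 7.85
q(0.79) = -1.54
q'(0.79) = 3.03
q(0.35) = -2.45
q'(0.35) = 1.12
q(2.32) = 8.17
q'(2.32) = 9.67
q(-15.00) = 491.67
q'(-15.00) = -65.50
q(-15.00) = 491.67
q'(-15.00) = -65.50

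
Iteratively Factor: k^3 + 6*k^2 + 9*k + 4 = (k + 1)*(k^2 + 5*k + 4) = (k + 1)^2*(k + 4)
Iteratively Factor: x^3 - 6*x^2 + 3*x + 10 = (x - 2)*(x^2 - 4*x - 5) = (x - 2)*(x + 1)*(x - 5)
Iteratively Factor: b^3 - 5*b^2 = (b - 5)*(b^2) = b*(b - 5)*(b)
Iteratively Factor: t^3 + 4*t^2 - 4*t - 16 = (t - 2)*(t^2 + 6*t + 8) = (t - 2)*(t + 2)*(t + 4)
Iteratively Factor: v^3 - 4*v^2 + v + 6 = (v - 3)*(v^2 - v - 2) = (v - 3)*(v + 1)*(v - 2)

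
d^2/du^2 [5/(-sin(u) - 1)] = 5*(sin(u) - 2)/(sin(u) + 1)^2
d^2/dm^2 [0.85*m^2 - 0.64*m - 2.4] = 1.70000000000000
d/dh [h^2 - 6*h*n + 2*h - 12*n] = 2*h - 6*n + 2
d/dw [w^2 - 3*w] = 2*w - 3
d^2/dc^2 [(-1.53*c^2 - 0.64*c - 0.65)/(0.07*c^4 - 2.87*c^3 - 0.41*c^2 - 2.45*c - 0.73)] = (-0.044982*c^8 + 1.80663*c^7 - 23.29922*c^6 - 30.750678*c^5 - 6.41633999999993*c^4 + 44.290104*c^3 - 9.63907800000001*c^2 + 5.402652*c - 6.755554)/(0.000343*c^12 - 0.042189*c^11 + 1.723722*c^10 - 23.181704*c^9 - 7.153587*c^8 - 60.686724*c^7 - 34.018991*c^6 - 57.319836*c^5 - 38.437275*c^4 - 23.694104*c^3 - 13.800942*c^2 - 3.916815*c - 0.389017)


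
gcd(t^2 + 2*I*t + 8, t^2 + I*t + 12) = t + 4*I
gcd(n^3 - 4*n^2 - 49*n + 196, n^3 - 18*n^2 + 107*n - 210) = n - 7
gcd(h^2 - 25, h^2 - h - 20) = h - 5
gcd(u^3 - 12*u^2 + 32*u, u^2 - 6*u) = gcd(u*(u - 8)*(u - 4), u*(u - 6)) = u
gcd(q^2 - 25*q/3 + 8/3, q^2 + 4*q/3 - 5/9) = q - 1/3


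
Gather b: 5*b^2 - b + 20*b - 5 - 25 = 5*b^2 + 19*b - 30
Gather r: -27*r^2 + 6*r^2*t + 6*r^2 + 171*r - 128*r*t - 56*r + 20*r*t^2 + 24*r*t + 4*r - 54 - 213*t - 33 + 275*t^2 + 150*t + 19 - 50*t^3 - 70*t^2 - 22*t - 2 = r^2*(6*t - 21) + r*(20*t^2 - 104*t + 119) - 50*t^3 + 205*t^2 - 85*t - 70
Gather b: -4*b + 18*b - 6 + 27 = 14*b + 21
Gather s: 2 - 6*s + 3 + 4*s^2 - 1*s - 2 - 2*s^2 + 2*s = 2*s^2 - 5*s + 3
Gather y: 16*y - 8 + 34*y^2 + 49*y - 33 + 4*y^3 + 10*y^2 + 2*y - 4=4*y^3 + 44*y^2 + 67*y - 45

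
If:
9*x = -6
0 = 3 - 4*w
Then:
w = 3/4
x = -2/3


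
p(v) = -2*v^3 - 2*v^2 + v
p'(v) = -6*v^2 - 4*v + 1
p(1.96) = -20.78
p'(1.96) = -29.89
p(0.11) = 0.08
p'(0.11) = 0.49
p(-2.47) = 15.47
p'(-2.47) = -25.73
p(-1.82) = 3.61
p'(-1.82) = -11.59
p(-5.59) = 281.27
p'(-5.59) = -164.13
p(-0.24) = -0.33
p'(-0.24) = 1.61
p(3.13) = -77.79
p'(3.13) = -70.30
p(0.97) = -2.74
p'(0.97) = -8.53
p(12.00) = -3732.00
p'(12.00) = -911.00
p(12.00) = -3732.00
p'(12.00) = -911.00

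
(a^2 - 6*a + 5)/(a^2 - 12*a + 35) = (a - 1)/(a - 7)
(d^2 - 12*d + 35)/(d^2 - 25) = (d - 7)/(d + 5)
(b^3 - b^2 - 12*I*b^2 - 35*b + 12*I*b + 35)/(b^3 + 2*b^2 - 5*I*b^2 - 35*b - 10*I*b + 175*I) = (b^2 - b*(1 + 7*I) + 7*I)/(b^2 + 2*b - 35)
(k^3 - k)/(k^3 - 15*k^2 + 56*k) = (k^2 - 1)/(k^2 - 15*k + 56)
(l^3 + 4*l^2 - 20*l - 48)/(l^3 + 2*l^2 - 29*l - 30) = (l^2 - 2*l - 8)/(l^2 - 4*l - 5)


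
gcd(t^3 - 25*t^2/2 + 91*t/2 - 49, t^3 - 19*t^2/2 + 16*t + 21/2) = t - 7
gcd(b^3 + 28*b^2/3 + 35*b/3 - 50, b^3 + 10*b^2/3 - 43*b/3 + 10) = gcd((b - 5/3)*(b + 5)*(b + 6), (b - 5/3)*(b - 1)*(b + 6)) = b^2 + 13*b/3 - 10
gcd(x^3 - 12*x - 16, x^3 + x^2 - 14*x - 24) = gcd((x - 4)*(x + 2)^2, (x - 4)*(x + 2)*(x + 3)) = x^2 - 2*x - 8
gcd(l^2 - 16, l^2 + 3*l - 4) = l + 4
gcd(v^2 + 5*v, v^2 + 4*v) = v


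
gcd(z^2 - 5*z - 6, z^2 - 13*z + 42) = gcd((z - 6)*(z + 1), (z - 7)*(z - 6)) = z - 6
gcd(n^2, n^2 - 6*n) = n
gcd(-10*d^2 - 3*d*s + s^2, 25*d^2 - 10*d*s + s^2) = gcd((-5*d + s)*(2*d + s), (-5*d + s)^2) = -5*d + s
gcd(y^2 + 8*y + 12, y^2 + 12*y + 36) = y + 6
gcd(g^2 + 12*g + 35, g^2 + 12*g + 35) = g^2 + 12*g + 35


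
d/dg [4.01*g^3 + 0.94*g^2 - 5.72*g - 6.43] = 12.03*g^2 + 1.88*g - 5.72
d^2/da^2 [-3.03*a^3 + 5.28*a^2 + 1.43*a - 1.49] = 10.56 - 18.18*a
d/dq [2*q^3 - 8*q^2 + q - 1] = 6*q^2 - 16*q + 1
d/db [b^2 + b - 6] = 2*b + 1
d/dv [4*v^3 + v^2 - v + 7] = 12*v^2 + 2*v - 1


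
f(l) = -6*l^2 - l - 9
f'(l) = -12*l - 1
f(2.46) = -47.77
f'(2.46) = -30.52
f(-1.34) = -18.43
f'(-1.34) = 15.08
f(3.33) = -78.86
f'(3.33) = -40.96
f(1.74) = -28.91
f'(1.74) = -21.88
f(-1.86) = -27.90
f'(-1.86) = 21.32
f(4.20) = -119.04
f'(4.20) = -51.40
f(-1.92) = -29.20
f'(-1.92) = 22.04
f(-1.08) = -14.92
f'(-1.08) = 11.96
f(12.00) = -885.00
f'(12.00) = -145.00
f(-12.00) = -861.00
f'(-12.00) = 143.00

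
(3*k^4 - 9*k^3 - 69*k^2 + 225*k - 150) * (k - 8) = 3*k^5 - 33*k^4 + 3*k^3 + 777*k^2 - 1950*k + 1200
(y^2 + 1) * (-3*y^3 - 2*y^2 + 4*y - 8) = -3*y^5 - 2*y^4 + y^3 - 10*y^2 + 4*y - 8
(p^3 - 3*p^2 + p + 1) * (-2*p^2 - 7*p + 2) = -2*p^5 - p^4 + 21*p^3 - 15*p^2 - 5*p + 2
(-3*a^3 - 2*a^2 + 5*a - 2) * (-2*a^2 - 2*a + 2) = 6*a^5 + 10*a^4 - 12*a^3 - 10*a^2 + 14*a - 4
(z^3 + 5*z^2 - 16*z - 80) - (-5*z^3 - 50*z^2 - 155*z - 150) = 6*z^3 + 55*z^2 + 139*z + 70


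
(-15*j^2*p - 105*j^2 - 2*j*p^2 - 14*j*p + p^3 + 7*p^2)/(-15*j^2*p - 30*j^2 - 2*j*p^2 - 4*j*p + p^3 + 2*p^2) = (p + 7)/(p + 2)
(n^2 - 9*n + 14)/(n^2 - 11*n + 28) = (n - 2)/(n - 4)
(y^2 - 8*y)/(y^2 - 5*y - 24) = y/(y + 3)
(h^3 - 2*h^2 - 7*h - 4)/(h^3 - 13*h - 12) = (h + 1)/(h + 3)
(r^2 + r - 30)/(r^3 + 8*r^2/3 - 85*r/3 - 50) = 3/(3*r + 5)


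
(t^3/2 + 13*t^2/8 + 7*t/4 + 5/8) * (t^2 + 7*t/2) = t^5/2 + 27*t^4/8 + 119*t^3/16 + 27*t^2/4 + 35*t/16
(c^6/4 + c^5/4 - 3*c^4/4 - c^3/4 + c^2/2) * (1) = c^6/4 + c^5/4 - 3*c^4/4 - c^3/4 + c^2/2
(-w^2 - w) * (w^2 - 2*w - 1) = -w^4 + w^3 + 3*w^2 + w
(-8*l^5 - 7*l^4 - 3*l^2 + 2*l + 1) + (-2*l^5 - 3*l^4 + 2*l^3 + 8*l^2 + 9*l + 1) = -10*l^5 - 10*l^4 + 2*l^3 + 5*l^2 + 11*l + 2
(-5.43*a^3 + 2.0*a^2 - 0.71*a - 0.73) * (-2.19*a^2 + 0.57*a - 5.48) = 11.8917*a^5 - 7.4751*a^4 + 32.4513*a^3 - 9.766*a^2 + 3.4747*a + 4.0004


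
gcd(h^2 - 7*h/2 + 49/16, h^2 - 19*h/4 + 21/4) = h - 7/4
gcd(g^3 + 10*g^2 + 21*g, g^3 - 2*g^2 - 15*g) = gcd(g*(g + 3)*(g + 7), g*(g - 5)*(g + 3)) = g^2 + 3*g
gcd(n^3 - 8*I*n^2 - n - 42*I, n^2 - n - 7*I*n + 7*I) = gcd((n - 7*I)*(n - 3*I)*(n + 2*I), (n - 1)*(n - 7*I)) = n - 7*I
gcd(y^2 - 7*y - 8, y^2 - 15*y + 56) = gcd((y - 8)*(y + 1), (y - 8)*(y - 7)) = y - 8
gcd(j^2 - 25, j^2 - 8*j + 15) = j - 5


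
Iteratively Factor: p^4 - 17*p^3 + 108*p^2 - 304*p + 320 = (p - 4)*(p^3 - 13*p^2 + 56*p - 80) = (p - 4)^2*(p^2 - 9*p + 20) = (p - 5)*(p - 4)^2*(p - 4)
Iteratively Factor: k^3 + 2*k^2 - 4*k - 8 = (k + 2)*(k^2 - 4) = (k - 2)*(k + 2)*(k + 2)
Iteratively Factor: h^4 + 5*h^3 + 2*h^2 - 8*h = (h)*(h^3 + 5*h^2 + 2*h - 8) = h*(h + 2)*(h^2 + 3*h - 4) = h*(h + 2)*(h + 4)*(h - 1)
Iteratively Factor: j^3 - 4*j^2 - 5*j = (j - 5)*(j^2 + j) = j*(j - 5)*(j + 1)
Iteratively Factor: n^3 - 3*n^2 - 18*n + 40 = (n + 4)*(n^2 - 7*n + 10) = (n - 5)*(n + 4)*(n - 2)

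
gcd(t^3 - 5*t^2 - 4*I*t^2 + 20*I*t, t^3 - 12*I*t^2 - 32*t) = t^2 - 4*I*t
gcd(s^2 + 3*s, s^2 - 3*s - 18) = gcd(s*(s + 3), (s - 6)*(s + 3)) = s + 3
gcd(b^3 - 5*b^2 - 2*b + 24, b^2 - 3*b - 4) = b - 4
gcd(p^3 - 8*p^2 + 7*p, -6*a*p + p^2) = p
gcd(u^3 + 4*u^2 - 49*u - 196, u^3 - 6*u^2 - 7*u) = u - 7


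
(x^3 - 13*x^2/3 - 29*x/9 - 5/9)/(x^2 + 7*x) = (9*x^3 - 39*x^2 - 29*x - 5)/(9*x*(x + 7))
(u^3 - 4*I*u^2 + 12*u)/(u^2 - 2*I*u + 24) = u*(u + 2*I)/(u + 4*I)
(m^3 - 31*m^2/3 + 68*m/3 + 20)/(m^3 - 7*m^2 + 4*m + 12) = (m^2 - 13*m/3 - 10/3)/(m^2 - m - 2)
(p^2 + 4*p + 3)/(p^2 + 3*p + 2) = (p + 3)/(p + 2)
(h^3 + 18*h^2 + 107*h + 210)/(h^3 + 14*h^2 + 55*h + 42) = (h + 5)/(h + 1)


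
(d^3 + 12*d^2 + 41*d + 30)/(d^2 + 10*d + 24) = (d^2 + 6*d + 5)/(d + 4)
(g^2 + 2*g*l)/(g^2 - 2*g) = (g + 2*l)/(g - 2)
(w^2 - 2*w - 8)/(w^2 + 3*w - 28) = (w + 2)/(w + 7)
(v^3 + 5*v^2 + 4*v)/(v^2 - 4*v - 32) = v*(v + 1)/(v - 8)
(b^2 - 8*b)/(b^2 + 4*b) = (b - 8)/(b + 4)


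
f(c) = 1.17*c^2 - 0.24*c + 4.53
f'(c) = 2.34*c - 0.24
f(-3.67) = 21.17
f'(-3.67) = -8.83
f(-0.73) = 5.33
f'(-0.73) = -1.95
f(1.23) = 6.00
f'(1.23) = 2.64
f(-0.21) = 4.63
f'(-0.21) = -0.73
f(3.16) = 15.45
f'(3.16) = 7.15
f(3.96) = 21.93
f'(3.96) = 9.03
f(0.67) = 4.89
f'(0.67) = 1.33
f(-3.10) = 16.52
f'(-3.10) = -7.49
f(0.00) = 4.53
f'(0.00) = -0.24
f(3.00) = 14.34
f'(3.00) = 6.78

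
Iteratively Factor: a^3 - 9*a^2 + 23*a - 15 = (a - 1)*(a^2 - 8*a + 15) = (a - 3)*(a - 1)*(a - 5)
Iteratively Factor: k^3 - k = (k + 1)*(k^2 - k) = k*(k + 1)*(k - 1)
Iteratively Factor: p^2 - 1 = (p - 1)*(p + 1)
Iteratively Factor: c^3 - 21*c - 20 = (c - 5)*(c^2 + 5*c + 4) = (c - 5)*(c + 1)*(c + 4)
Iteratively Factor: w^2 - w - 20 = (w - 5)*(w + 4)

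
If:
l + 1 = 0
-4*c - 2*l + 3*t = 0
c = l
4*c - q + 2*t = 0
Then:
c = -1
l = -1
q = -8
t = -2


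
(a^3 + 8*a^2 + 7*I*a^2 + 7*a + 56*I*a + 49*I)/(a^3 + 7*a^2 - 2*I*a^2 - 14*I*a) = (a^2 + a*(1 + 7*I) + 7*I)/(a*(a - 2*I))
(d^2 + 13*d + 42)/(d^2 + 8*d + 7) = (d + 6)/(d + 1)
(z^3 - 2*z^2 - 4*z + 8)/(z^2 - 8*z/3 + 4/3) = 3*(z^2 - 4)/(3*z - 2)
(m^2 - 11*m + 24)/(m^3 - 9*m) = (m - 8)/(m*(m + 3))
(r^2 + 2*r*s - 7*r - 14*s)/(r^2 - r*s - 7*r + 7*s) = (r + 2*s)/(r - s)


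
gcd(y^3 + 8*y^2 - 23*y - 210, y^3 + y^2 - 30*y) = y^2 + y - 30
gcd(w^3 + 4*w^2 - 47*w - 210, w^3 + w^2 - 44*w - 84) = w^2 - w - 42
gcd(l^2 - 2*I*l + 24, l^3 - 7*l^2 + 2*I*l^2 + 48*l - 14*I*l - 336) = l - 6*I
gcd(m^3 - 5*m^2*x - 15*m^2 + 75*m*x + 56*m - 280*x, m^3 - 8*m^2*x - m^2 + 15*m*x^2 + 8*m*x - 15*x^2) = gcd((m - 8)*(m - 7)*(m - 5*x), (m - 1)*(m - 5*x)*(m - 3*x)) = -m + 5*x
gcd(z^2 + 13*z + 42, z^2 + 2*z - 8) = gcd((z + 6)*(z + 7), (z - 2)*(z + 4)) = 1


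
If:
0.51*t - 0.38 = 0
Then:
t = 0.75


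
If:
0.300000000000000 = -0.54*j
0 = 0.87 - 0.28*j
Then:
No Solution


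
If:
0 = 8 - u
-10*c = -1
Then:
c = 1/10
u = 8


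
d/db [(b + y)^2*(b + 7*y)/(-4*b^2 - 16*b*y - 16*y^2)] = (-b^3 - 6*b^2*y - 21*b*y^2 - 16*y^3)/(4*(b^3 + 6*b^2*y + 12*b*y^2 + 8*y^3))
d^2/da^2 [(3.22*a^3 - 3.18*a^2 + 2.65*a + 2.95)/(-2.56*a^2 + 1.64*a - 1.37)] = (2.8421709430404e-14*a^5 - 2.7669120000001*a^3 - 139.50792*a^2 + 93.814452*a + 4.85288400000001)/(16.777216*a^6 - 32.243712*a^5 + 47.591424*a^4 - 38.921792*a^3 + 25.468848*a^2 - 9.234348*a + 2.571353)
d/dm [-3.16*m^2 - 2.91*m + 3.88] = -6.32*m - 2.91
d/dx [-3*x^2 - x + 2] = -6*x - 1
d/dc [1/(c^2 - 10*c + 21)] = 2*(5 - c)/(c^2 - 10*c + 21)^2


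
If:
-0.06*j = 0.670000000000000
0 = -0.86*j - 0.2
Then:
No Solution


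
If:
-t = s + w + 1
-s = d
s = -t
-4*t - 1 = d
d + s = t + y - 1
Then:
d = -1/5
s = 1/5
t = -1/5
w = -1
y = 6/5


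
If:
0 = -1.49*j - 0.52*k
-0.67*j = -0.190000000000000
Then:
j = 0.28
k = -0.81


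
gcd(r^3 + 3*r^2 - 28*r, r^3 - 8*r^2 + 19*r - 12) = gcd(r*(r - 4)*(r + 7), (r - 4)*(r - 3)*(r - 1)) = r - 4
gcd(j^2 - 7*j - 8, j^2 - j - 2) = j + 1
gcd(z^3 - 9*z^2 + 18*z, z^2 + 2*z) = z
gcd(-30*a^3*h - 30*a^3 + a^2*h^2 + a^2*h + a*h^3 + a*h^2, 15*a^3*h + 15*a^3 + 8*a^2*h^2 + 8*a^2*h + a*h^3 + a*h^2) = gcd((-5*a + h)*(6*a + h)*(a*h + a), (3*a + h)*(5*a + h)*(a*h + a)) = a*h + a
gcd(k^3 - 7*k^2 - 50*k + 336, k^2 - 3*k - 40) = k - 8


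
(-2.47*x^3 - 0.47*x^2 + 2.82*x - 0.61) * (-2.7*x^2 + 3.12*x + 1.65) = 6.669*x^5 - 6.4374*x^4 - 13.1559*x^3 + 9.6699*x^2 + 2.7498*x - 1.0065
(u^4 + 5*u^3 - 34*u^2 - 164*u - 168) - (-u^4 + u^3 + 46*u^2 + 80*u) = 2*u^4 + 4*u^3 - 80*u^2 - 244*u - 168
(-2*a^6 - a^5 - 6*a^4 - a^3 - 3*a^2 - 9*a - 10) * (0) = 0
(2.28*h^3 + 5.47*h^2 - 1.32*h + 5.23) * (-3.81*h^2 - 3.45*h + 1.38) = -8.6868*h^5 - 28.7067*h^4 - 10.6959*h^3 - 7.8237*h^2 - 19.8651*h + 7.2174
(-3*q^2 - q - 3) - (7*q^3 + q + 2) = -7*q^3 - 3*q^2 - 2*q - 5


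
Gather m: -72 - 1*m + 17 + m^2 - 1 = m^2 - m - 56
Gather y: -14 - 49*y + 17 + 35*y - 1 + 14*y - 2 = 0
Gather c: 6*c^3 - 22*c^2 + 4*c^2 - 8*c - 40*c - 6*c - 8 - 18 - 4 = 6*c^3 - 18*c^2 - 54*c - 30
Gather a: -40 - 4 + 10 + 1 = -33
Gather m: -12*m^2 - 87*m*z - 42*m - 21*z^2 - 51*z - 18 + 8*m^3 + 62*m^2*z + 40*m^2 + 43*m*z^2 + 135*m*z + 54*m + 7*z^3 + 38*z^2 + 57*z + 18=8*m^3 + m^2*(62*z + 28) + m*(43*z^2 + 48*z + 12) + 7*z^3 + 17*z^2 + 6*z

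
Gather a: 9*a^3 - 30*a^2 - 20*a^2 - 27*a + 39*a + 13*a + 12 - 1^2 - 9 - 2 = 9*a^3 - 50*a^2 + 25*a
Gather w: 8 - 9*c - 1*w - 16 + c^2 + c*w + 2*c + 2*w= c^2 - 7*c + w*(c + 1) - 8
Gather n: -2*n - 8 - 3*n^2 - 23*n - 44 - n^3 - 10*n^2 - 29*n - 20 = -n^3 - 13*n^2 - 54*n - 72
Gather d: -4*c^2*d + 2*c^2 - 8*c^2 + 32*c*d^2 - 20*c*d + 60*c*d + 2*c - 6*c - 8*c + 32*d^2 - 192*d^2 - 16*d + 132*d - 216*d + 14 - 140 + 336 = -6*c^2 - 12*c + d^2*(32*c - 160) + d*(-4*c^2 + 40*c - 100) + 210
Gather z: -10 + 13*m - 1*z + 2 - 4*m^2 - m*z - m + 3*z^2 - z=-4*m^2 + 12*m + 3*z^2 + z*(-m - 2) - 8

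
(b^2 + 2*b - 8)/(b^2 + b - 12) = (b - 2)/(b - 3)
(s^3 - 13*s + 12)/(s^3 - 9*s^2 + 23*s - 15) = (s + 4)/(s - 5)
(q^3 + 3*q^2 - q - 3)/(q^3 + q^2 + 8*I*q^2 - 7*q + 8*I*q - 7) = (q^2 + 2*q - 3)/(q^2 + 8*I*q - 7)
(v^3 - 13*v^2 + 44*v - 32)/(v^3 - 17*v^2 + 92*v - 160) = (v - 1)/(v - 5)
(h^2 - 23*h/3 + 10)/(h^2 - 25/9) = 3*(h - 6)/(3*h + 5)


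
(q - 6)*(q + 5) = q^2 - q - 30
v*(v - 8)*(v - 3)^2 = v^4 - 14*v^3 + 57*v^2 - 72*v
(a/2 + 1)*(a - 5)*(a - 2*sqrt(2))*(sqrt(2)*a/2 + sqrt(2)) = sqrt(2)*a^4/4 - a^3 - sqrt(2)*a^3/4 - 4*sqrt(2)*a^2 + a^2 - 5*sqrt(2)*a + 16*a + 20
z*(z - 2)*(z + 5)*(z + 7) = z^4 + 10*z^3 + 11*z^2 - 70*z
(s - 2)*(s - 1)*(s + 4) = s^3 + s^2 - 10*s + 8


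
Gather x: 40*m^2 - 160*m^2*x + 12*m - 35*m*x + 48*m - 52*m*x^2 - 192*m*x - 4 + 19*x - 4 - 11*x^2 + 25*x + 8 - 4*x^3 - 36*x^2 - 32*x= 40*m^2 + 60*m - 4*x^3 + x^2*(-52*m - 47) + x*(-160*m^2 - 227*m + 12)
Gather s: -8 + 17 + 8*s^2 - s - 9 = 8*s^2 - s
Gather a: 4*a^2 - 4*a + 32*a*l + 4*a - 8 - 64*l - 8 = 4*a^2 + 32*a*l - 64*l - 16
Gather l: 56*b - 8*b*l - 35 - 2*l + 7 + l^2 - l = 56*b + l^2 + l*(-8*b - 3) - 28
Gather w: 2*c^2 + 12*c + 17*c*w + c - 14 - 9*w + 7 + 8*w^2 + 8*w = 2*c^2 + 13*c + 8*w^2 + w*(17*c - 1) - 7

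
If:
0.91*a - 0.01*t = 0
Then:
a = 0.010989010989011*t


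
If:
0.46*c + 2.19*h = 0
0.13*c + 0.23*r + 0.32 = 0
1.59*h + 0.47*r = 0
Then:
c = -1.09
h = 0.23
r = -0.77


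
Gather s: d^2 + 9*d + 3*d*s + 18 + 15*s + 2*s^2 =d^2 + 9*d + 2*s^2 + s*(3*d + 15) + 18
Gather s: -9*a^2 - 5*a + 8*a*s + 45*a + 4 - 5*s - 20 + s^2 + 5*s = -9*a^2 + 8*a*s + 40*a + s^2 - 16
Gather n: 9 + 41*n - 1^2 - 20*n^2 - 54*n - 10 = -20*n^2 - 13*n - 2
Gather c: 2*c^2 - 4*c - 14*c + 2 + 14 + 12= 2*c^2 - 18*c + 28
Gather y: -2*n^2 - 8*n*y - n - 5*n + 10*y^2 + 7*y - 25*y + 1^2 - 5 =-2*n^2 - 6*n + 10*y^2 + y*(-8*n - 18) - 4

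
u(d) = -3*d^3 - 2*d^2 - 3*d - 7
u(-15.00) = 9713.00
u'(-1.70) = -22.21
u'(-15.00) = -1968.00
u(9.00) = -2383.00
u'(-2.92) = -68.06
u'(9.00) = -768.00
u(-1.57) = 4.39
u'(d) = -9*d^2 - 4*d - 3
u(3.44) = -163.11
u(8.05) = -1725.74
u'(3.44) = -123.26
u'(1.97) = -45.81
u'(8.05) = -618.42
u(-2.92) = 59.40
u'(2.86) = -88.06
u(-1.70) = 7.06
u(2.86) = -102.12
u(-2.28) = 25.00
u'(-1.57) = -18.90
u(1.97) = -43.61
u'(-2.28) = -40.67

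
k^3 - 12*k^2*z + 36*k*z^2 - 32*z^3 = (k - 8*z)*(k - 2*z)^2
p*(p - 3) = p^2 - 3*p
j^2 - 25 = (j - 5)*(j + 5)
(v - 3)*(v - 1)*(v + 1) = v^3 - 3*v^2 - v + 3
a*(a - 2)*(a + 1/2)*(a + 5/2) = a^4 + a^3 - 19*a^2/4 - 5*a/2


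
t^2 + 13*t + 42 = (t + 6)*(t + 7)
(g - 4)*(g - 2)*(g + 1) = g^3 - 5*g^2 + 2*g + 8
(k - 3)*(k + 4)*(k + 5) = k^3 + 6*k^2 - 7*k - 60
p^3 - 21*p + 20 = (p - 4)*(p - 1)*(p + 5)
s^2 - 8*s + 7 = (s - 7)*(s - 1)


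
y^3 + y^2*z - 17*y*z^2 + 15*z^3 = (y - 3*z)*(y - z)*(y + 5*z)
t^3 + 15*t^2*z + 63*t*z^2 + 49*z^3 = (t + z)*(t + 7*z)^2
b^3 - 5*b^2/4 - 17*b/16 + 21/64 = (b - 7/4)*(b - 1/4)*(b + 3/4)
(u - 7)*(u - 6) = u^2 - 13*u + 42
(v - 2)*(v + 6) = v^2 + 4*v - 12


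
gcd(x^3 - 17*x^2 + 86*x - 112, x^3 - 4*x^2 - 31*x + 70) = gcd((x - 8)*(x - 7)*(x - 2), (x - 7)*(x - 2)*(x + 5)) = x^2 - 9*x + 14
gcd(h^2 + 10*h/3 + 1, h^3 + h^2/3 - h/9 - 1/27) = h + 1/3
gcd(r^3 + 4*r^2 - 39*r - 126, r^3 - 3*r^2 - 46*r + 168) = r^2 + r - 42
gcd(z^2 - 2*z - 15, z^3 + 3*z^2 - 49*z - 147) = z + 3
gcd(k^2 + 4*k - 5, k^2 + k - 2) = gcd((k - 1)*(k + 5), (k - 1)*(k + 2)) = k - 1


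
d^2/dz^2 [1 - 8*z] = 0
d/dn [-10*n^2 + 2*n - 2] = 2 - 20*n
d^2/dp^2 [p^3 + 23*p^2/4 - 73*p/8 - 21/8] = 6*p + 23/2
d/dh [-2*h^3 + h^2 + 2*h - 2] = -6*h^2 + 2*h + 2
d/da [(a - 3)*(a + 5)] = 2*a + 2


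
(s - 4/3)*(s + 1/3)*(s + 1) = s^3 - 13*s/9 - 4/9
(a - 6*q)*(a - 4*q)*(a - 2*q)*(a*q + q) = a^4*q - 12*a^3*q^2 + a^3*q + 44*a^2*q^3 - 12*a^2*q^2 - 48*a*q^4 + 44*a*q^3 - 48*q^4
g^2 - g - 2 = (g - 2)*(g + 1)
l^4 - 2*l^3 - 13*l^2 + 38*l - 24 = (l - 3)*(l - 2)*(l - 1)*(l + 4)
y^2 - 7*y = y*(y - 7)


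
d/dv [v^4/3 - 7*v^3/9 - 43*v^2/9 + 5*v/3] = 4*v^3/3 - 7*v^2/3 - 86*v/9 + 5/3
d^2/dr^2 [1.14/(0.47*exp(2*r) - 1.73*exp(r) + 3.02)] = ((1.9722 - 2.1432*exp(r))*(0.47*exp(2*r) - 1.73*exp(r) + 3.02) + 1.14*(0.94*exp(r) - 1.73)*(1.88*exp(r) - 3.46)*exp(r))*exp(r)/(0.47*exp(2*r) - 1.73*exp(r) + 3.02)^3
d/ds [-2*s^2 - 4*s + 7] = -4*s - 4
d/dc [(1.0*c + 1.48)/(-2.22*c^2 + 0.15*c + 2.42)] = (2.22*c^2 + 6.5712*c + 2.198)/(4.9284*c^4 - 0.666*c^3 - 10.7223*c^2 + 0.726*c + 5.8564)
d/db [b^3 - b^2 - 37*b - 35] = 3*b^2 - 2*b - 37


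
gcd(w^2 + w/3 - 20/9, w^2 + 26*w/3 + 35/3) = w + 5/3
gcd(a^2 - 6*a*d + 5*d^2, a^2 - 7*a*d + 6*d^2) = a - d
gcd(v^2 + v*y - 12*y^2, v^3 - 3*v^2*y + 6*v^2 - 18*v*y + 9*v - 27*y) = -v + 3*y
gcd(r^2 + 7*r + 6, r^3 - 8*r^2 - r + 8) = r + 1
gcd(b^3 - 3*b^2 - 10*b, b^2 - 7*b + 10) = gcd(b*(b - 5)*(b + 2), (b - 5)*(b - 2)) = b - 5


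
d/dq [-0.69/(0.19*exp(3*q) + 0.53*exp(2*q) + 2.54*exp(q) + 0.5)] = (0.3933*exp(2*q) + 0.7314*exp(q) + 1.7526)*exp(q)/(0.19*exp(3*q) + 0.53*exp(2*q) + 2.54*exp(q) + 0.5)^2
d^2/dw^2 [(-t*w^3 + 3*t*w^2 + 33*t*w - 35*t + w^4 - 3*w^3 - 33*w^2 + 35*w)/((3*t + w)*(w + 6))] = 2*(-9*t^3*w^3 - 162*t^3*w^2 - 972*t^3*w - 1125*t^3 + 27*t^2*w^4 + 378*t^2*w^3 + 972*t^2*w^2 - 5013*t^2*w - 16776*t^2 + 9*t*w^5 + 162*t*w^4 + 888*t*w^3 + 705*t*w^2 - 2520*t*w - 5040*t + w^6 + 18*w^5 + 108*w^4 + 125*w^3)/(27*t^3*w^3 + 486*t^3*w^2 + 2916*t^3*w + 5832*t^3 + 27*t^2*w^4 + 486*t^2*w^3 + 2916*t^2*w^2 + 5832*t^2*w + 9*t*w^5 + 162*t*w^4 + 972*t*w^3 + 1944*t*w^2 + w^6 + 18*w^5 + 108*w^4 + 216*w^3)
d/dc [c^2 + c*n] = 2*c + n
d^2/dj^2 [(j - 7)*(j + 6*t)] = 2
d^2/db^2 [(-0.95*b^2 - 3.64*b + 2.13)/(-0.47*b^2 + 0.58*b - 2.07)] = (-2.22044604925031e-16*b^4 + 2.126092*b^3 - 8.368632*b^2 - 17.764308*b + 19.593168)/(0.103823*b^6 - 0.384366*b^5 + 1.846113*b^4 - 3.580804*b^3 + 8.130753*b^2 - 7.455726*b + 8.869743)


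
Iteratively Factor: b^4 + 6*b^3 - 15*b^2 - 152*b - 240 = (b + 3)*(b^3 + 3*b^2 - 24*b - 80) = (b + 3)*(b + 4)*(b^2 - b - 20) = (b - 5)*(b + 3)*(b + 4)*(b + 4)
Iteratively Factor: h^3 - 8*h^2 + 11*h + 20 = (h - 5)*(h^2 - 3*h - 4) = (h - 5)*(h + 1)*(h - 4)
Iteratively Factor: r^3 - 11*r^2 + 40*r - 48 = (r - 4)*(r^2 - 7*r + 12) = (r - 4)*(r - 3)*(r - 4)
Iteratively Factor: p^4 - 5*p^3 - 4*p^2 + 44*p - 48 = (p - 4)*(p^3 - p^2 - 8*p + 12) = (p - 4)*(p + 3)*(p^2 - 4*p + 4) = (p - 4)*(p - 2)*(p + 3)*(p - 2)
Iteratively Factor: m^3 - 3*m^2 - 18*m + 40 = (m - 5)*(m^2 + 2*m - 8) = (m - 5)*(m + 4)*(m - 2)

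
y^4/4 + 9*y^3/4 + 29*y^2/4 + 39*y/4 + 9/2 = (y/4 + 1/2)*(y + 1)*(y + 3)^2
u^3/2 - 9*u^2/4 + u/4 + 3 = (u/2 + 1/2)*(u - 4)*(u - 3/2)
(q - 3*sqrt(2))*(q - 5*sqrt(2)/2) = q^2 - 11*sqrt(2)*q/2 + 15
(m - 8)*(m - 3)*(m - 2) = m^3 - 13*m^2 + 46*m - 48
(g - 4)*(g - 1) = g^2 - 5*g + 4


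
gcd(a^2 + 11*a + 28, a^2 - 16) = a + 4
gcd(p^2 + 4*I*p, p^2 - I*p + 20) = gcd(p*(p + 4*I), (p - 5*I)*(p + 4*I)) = p + 4*I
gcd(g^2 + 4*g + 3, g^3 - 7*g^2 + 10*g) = 1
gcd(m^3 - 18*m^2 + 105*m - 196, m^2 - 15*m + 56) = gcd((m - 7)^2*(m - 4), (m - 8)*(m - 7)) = m - 7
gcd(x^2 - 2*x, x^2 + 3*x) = x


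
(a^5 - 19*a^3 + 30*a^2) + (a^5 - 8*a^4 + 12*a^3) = 2*a^5 - 8*a^4 - 7*a^3 + 30*a^2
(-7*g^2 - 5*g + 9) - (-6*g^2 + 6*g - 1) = -g^2 - 11*g + 10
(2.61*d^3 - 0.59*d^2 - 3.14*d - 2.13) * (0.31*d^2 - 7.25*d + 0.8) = 0.8091*d^5 - 19.1054*d^4 + 5.3921*d^3 + 21.6327*d^2 + 12.9305*d - 1.704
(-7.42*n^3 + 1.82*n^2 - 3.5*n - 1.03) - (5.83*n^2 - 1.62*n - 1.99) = -7.42*n^3 - 4.01*n^2 - 1.88*n + 0.96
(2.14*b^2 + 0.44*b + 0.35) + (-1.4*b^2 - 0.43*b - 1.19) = 0.74*b^2 + 0.01*b - 0.84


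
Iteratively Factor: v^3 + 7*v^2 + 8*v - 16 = (v - 1)*(v^2 + 8*v + 16) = (v - 1)*(v + 4)*(v + 4)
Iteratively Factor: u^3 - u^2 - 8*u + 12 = (u - 2)*(u^2 + u - 6) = (u - 2)^2*(u + 3)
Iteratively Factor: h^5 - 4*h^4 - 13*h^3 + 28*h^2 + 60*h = (h + 2)*(h^4 - 6*h^3 - h^2 + 30*h) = (h - 3)*(h + 2)*(h^3 - 3*h^2 - 10*h) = h*(h - 3)*(h + 2)*(h^2 - 3*h - 10) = h*(h - 3)*(h + 2)^2*(h - 5)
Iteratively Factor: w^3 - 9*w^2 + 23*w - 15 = (w - 3)*(w^2 - 6*w + 5) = (w - 5)*(w - 3)*(w - 1)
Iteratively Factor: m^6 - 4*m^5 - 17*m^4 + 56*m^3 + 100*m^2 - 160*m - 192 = (m + 1)*(m^5 - 5*m^4 - 12*m^3 + 68*m^2 + 32*m - 192) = (m - 2)*(m + 1)*(m^4 - 3*m^3 - 18*m^2 + 32*m + 96) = (m - 2)*(m + 1)*(m + 2)*(m^3 - 5*m^2 - 8*m + 48) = (m - 4)*(m - 2)*(m + 1)*(m + 2)*(m^2 - m - 12) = (m - 4)^2*(m - 2)*(m + 1)*(m + 2)*(m + 3)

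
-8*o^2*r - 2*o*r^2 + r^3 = r*(-4*o + r)*(2*o + r)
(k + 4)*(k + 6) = k^2 + 10*k + 24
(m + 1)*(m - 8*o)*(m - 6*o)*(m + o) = m^4 - 13*m^3*o + m^3 + 34*m^2*o^2 - 13*m^2*o + 48*m*o^3 + 34*m*o^2 + 48*o^3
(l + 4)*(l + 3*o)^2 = l^3 + 6*l^2*o + 4*l^2 + 9*l*o^2 + 24*l*o + 36*o^2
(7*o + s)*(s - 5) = 7*o*s - 35*o + s^2 - 5*s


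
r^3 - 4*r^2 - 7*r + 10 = (r - 5)*(r - 1)*(r + 2)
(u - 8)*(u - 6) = u^2 - 14*u + 48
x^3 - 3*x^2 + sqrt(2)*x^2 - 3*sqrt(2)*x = x*(x - 3)*(x + sqrt(2))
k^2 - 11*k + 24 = (k - 8)*(k - 3)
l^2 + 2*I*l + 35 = (l - 5*I)*(l + 7*I)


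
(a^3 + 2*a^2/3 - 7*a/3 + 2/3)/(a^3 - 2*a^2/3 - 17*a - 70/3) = (3*a^2 - 4*a + 1)/(3*a^2 - 8*a - 35)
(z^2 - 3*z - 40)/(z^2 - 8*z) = (z + 5)/z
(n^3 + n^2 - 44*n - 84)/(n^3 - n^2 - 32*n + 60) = (n^2 - 5*n - 14)/(n^2 - 7*n + 10)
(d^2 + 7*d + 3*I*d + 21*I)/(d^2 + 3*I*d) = (d + 7)/d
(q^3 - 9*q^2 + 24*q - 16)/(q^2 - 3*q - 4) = (q^2 - 5*q + 4)/(q + 1)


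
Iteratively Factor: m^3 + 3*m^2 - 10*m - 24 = (m - 3)*(m^2 + 6*m + 8) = (m - 3)*(m + 4)*(m + 2)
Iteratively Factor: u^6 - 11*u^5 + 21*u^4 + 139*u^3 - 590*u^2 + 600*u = (u + 4)*(u^5 - 15*u^4 + 81*u^3 - 185*u^2 + 150*u) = (u - 5)*(u + 4)*(u^4 - 10*u^3 + 31*u^2 - 30*u) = (u - 5)*(u - 2)*(u + 4)*(u^3 - 8*u^2 + 15*u) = (u - 5)*(u - 3)*(u - 2)*(u + 4)*(u^2 - 5*u) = (u - 5)^2*(u - 3)*(u - 2)*(u + 4)*(u)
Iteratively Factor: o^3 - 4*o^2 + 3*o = (o - 1)*(o^2 - 3*o) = o*(o - 1)*(o - 3)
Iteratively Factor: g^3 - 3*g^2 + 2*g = (g - 1)*(g^2 - 2*g) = (g - 2)*(g - 1)*(g)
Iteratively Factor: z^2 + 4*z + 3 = (z + 3)*(z + 1)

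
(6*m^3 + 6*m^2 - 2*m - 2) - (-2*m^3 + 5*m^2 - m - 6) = 8*m^3 + m^2 - m + 4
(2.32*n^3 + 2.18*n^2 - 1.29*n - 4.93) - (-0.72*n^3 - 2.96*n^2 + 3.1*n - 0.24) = 3.04*n^3 + 5.14*n^2 - 4.39*n - 4.69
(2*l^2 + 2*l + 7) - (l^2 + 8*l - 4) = l^2 - 6*l + 11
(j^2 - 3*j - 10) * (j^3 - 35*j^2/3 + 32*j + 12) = j^5 - 44*j^4/3 + 57*j^3 + 98*j^2/3 - 356*j - 120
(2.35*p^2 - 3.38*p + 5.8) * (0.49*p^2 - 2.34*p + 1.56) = 1.1515*p^4 - 7.1552*p^3 + 14.4172*p^2 - 18.8448*p + 9.048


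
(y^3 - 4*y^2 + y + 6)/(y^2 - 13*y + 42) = (y^3 - 4*y^2 + y + 6)/(y^2 - 13*y + 42)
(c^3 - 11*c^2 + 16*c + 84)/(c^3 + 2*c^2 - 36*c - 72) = (c - 7)/(c + 6)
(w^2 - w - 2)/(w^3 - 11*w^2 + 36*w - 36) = (w + 1)/(w^2 - 9*w + 18)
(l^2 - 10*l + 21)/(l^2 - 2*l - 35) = (l - 3)/(l + 5)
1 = 1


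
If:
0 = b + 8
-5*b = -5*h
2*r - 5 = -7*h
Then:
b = -8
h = -8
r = 61/2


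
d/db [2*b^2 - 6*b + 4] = 4*b - 6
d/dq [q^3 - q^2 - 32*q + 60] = 3*q^2 - 2*q - 32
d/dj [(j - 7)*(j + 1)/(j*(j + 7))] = (13*j^2 + 14*j + 49)/(j^2*(j^2 + 14*j + 49))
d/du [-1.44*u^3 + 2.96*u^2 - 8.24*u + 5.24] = -4.32*u^2 + 5.92*u - 8.24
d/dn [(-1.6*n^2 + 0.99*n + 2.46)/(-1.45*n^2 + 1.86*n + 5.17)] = (-1.5405*n^2 - 9.41*n + 0.542699999999999)/(2.1025*n^4 - 5.394*n^3 - 11.5334*n^2 + 19.2324*n + 26.7289)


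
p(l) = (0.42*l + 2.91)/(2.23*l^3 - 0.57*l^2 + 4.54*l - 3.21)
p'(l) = (0.42*l + 2.91)*(-6.69*l^2 + 1.14*l - 4.54)/(2.23*l^3 - 0.57*l^2 + 4.54*l - 3.21)^2 + 0.42/(2.23*l^3 - 0.57*l^2 + 4.54*l - 3.21) = (-1.8732*l^3 - 19.2285*l^2 + 3.3174*l - 14.5596)/(4.9729*l^6 - 2.5422*l^5 + 20.5733*l^4 - 19.4922*l^3 + 24.271*l^2 - 29.1468*l + 10.3041)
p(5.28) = 0.02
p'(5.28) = -0.01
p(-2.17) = -0.05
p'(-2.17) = -0.06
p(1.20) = 0.65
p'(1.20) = -1.49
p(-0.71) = -0.35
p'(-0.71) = -0.46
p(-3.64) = -0.01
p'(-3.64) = -0.01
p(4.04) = 0.03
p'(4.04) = -0.02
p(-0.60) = -0.40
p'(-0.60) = -0.53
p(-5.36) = -0.00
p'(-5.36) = -0.00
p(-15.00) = 0.00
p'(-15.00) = 0.00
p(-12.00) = 0.00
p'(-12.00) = 0.00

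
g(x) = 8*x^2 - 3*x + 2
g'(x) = 16*x - 3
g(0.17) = 1.72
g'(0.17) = -0.28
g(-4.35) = 166.43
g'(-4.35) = -72.60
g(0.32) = 1.86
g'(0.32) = 2.12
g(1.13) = 8.83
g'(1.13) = 15.08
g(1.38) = 13.10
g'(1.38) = 19.08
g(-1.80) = 33.32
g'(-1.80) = -31.80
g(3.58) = 93.79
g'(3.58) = 54.28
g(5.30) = 210.82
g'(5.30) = 81.80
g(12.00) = 1118.00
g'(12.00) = 189.00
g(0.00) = 2.00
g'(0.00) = -3.00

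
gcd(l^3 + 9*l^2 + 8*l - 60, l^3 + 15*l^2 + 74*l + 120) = l^2 + 11*l + 30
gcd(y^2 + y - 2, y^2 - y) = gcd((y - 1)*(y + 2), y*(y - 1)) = y - 1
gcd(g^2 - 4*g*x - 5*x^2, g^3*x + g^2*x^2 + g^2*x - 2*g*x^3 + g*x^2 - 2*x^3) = 1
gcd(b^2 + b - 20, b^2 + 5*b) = b + 5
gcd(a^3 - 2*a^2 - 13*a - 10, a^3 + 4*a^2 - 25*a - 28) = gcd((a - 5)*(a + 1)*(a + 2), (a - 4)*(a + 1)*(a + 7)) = a + 1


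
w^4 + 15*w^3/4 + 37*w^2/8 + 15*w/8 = w*(w + 1)*(w + 5/4)*(w + 3/2)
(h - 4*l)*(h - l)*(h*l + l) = h^3*l - 5*h^2*l^2 + h^2*l + 4*h*l^3 - 5*h*l^2 + 4*l^3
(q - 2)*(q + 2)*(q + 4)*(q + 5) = q^4 + 9*q^3 + 16*q^2 - 36*q - 80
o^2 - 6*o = o*(o - 6)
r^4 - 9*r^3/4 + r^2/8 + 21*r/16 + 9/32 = (r - 3/2)^2*(r + 1/4)*(r + 1/2)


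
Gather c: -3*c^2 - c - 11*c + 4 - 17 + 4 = -3*c^2 - 12*c - 9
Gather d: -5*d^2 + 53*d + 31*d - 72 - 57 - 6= -5*d^2 + 84*d - 135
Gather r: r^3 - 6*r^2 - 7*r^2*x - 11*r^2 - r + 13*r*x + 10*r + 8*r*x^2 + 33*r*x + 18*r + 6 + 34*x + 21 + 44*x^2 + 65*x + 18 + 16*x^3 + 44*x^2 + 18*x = r^3 + r^2*(-7*x - 17) + r*(8*x^2 + 46*x + 27) + 16*x^3 + 88*x^2 + 117*x + 45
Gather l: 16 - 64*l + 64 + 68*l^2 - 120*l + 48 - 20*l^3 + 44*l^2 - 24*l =-20*l^3 + 112*l^2 - 208*l + 128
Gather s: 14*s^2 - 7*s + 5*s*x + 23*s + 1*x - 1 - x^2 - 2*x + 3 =14*s^2 + s*(5*x + 16) - x^2 - x + 2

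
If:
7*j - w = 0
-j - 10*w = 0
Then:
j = 0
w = 0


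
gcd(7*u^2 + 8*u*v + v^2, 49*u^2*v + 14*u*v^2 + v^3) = 7*u + v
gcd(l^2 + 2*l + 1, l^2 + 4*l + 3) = l + 1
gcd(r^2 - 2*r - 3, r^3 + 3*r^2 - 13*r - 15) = r^2 - 2*r - 3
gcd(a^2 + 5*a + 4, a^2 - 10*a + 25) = 1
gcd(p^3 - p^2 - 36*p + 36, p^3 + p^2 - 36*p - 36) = p^2 - 36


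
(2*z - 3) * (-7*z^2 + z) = -14*z^3 + 23*z^2 - 3*z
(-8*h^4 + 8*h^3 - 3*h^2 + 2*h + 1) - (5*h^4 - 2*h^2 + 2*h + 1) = -13*h^4 + 8*h^3 - h^2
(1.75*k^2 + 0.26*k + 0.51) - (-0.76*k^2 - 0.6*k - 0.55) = 2.51*k^2 + 0.86*k + 1.06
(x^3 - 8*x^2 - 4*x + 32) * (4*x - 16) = 4*x^4 - 48*x^3 + 112*x^2 + 192*x - 512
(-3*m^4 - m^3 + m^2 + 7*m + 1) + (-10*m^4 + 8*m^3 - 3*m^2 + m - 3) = -13*m^4 + 7*m^3 - 2*m^2 + 8*m - 2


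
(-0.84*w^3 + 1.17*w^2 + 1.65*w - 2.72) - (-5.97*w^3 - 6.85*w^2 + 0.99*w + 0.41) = 5.13*w^3 + 8.02*w^2 + 0.66*w - 3.13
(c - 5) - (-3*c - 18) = 4*c + 13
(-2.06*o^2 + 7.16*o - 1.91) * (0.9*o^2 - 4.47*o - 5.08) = -1.854*o^4 + 15.6522*o^3 - 23.2594*o^2 - 27.8351*o + 9.7028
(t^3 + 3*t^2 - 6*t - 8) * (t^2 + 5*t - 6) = t^5 + 8*t^4 + 3*t^3 - 56*t^2 - 4*t + 48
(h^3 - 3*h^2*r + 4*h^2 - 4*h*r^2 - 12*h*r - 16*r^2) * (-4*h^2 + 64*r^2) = -4*h^5 + 12*h^4*r - 16*h^4 + 80*h^3*r^2 + 48*h^3*r - 192*h^2*r^3 + 320*h^2*r^2 - 256*h*r^4 - 768*h*r^3 - 1024*r^4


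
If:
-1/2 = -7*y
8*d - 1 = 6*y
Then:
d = 5/28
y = 1/14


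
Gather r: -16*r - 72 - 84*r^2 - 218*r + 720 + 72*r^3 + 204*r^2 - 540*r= 72*r^3 + 120*r^2 - 774*r + 648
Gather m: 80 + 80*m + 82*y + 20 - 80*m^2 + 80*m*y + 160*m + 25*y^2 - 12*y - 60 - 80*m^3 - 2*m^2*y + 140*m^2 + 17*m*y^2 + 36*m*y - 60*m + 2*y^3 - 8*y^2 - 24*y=-80*m^3 + m^2*(60 - 2*y) + m*(17*y^2 + 116*y + 180) + 2*y^3 + 17*y^2 + 46*y + 40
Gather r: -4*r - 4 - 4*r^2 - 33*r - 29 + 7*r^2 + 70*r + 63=3*r^2 + 33*r + 30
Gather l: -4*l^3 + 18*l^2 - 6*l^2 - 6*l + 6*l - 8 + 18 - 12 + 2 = -4*l^3 + 12*l^2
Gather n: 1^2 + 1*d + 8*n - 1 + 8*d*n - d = n*(8*d + 8)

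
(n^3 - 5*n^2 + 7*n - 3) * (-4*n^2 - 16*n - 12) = -4*n^5 + 4*n^4 + 40*n^3 - 40*n^2 - 36*n + 36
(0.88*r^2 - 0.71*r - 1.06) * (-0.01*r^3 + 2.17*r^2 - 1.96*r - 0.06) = -0.0088*r^5 + 1.9167*r^4 - 3.2549*r^3 - 0.9614*r^2 + 2.1202*r + 0.0636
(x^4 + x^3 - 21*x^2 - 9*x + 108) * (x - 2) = x^5 - x^4 - 23*x^3 + 33*x^2 + 126*x - 216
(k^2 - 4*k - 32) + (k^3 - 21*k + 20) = k^3 + k^2 - 25*k - 12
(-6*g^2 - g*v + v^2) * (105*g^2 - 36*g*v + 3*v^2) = -630*g^4 + 111*g^3*v + 123*g^2*v^2 - 39*g*v^3 + 3*v^4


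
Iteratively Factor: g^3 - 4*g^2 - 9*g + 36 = (g - 3)*(g^2 - g - 12) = (g - 4)*(g - 3)*(g + 3)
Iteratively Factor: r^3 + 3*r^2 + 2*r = (r)*(r^2 + 3*r + 2) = r*(r + 1)*(r + 2)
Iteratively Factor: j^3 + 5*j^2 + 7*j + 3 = (j + 3)*(j^2 + 2*j + 1) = (j + 1)*(j + 3)*(j + 1)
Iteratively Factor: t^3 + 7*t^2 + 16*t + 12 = (t + 3)*(t^2 + 4*t + 4) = (t + 2)*(t + 3)*(t + 2)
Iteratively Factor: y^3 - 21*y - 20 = (y - 5)*(y^2 + 5*y + 4) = (y - 5)*(y + 4)*(y + 1)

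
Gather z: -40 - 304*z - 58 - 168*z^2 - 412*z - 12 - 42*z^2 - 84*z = -210*z^2 - 800*z - 110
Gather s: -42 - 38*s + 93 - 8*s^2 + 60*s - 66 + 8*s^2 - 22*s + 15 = 0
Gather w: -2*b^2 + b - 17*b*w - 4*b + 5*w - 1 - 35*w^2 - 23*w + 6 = -2*b^2 - 3*b - 35*w^2 + w*(-17*b - 18) + 5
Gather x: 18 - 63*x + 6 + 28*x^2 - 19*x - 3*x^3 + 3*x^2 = -3*x^3 + 31*x^2 - 82*x + 24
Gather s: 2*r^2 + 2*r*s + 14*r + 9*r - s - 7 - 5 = 2*r^2 + 23*r + s*(2*r - 1) - 12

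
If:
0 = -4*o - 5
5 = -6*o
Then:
No Solution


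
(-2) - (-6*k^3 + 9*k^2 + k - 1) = 6*k^3 - 9*k^2 - k - 1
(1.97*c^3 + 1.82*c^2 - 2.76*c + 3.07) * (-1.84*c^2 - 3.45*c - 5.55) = -3.6248*c^5 - 10.1453*c^4 - 12.1341*c^3 - 6.2278*c^2 + 4.7265*c - 17.0385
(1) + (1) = 2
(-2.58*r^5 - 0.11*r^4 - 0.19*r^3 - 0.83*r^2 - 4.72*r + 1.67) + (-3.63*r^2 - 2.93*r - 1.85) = -2.58*r^5 - 0.11*r^4 - 0.19*r^3 - 4.46*r^2 - 7.65*r - 0.18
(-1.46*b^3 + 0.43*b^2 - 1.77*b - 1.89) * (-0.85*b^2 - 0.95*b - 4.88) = 1.241*b^5 + 1.0215*b^4 + 8.2208*b^3 + 1.1896*b^2 + 10.4331*b + 9.2232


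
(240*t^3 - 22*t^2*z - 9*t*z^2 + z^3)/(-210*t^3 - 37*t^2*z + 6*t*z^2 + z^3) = (-8*t + z)/(7*t + z)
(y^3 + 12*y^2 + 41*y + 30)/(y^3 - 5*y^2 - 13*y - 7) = (y^2 + 11*y + 30)/(y^2 - 6*y - 7)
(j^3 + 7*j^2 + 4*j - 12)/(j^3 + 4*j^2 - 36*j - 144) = (j^2 + j - 2)/(j^2 - 2*j - 24)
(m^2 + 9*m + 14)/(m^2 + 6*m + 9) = (m^2 + 9*m + 14)/(m^2 + 6*m + 9)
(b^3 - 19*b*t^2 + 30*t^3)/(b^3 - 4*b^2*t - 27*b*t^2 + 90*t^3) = (-b + 2*t)/(-b + 6*t)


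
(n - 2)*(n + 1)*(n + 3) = n^3 + 2*n^2 - 5*n - 6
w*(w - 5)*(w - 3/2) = w^3 - 13*w^2/2 + 15*w/2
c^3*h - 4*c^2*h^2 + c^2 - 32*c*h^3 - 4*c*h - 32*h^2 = (c - 8*h)*(c + 4*h)*(c*h + 1)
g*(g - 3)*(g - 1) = g^3 - 4*g^2 + 3*g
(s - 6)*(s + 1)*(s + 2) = s^3 - 3*s^2 - 16*s - 12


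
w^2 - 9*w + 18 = (w - 6)*(w - 3)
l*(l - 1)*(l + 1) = l^3 - l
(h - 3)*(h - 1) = h^2 - 4*h + 3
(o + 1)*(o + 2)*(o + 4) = o^3 + 7*o^2 + 14*o + 8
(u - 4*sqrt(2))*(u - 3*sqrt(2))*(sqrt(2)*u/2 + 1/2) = sqrt(2)*u^3/2 - 13*u^2/2 + 17*sqrt(2)*u/2 + 12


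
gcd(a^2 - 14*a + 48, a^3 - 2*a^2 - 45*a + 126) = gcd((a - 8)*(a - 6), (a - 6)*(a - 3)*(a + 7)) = a - 6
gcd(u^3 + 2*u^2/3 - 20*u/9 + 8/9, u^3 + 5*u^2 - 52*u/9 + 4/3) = u - 2/3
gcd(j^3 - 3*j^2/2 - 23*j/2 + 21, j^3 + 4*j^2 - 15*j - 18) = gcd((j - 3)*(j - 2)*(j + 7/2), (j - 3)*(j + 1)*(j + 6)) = j - 3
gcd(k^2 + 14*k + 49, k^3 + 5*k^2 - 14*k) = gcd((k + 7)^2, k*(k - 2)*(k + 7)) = k + 7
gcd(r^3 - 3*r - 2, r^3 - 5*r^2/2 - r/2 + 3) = r^2 - r - 2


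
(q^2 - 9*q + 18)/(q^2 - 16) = (q^2 - 9*q + 18)/(q^2 - 16)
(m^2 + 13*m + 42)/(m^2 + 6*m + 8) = (m^2 + 13*m + 42)/(m^2 + 6*m + 8)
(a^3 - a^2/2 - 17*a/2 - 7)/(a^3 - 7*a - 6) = (a - 7/2)/(a - 3)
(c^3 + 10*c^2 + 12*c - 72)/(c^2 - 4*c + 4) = (c^2 + 12*c + 36)/(c - 2)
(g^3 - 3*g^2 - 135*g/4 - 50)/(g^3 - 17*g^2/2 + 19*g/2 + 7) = (4*g^3 - 12*g^2 - 135*g - 200)/(2*(2*g^3 - 17*g^2 + 19*g + 14))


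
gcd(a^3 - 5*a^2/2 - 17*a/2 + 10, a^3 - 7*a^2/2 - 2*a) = a - 4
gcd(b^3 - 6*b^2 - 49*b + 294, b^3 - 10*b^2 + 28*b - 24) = b - 6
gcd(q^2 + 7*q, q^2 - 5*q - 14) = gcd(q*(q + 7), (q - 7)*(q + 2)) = 1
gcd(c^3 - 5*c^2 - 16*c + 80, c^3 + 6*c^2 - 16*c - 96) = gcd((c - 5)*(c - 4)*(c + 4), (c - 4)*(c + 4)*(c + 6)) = c^2 - 16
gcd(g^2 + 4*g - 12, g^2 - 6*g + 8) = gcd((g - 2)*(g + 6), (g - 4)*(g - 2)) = g - 2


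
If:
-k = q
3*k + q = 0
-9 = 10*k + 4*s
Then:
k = 0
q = 0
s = -9/4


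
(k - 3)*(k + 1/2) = k^2 - 5*k/2 - 3/2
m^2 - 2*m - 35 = (m - 7)*(m + 5)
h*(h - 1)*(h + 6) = h^3 + 5*h^2 - 6*h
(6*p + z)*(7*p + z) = 42*p^2 + 13*p*z + z^2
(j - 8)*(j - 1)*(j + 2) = j^3 - 7*j^2 - 10*j + 16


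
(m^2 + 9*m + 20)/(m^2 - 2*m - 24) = (m + 5)/(m - 6)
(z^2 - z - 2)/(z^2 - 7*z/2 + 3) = 2*(z + 1)/(2*z - 3)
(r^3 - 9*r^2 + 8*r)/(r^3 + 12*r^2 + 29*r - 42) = r*(r - 8)/(r^2 + 13*r + 42)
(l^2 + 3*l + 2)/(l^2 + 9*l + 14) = (l + 1)/(l + 7)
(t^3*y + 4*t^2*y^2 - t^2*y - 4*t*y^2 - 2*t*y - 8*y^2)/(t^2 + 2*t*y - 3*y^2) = y*(t^3 + 4*t^2*y - t^2 - 4*t*y - 2*t - 8*y)/(t^2 + 2*t*y - 3*y^2)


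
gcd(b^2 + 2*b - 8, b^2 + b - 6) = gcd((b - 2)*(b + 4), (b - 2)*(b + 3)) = b - 2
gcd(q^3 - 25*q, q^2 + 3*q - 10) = q + 5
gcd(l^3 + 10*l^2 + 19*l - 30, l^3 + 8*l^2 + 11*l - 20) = l^2 + 4*l - 5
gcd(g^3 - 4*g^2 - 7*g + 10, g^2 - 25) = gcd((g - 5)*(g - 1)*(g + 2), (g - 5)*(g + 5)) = g - 5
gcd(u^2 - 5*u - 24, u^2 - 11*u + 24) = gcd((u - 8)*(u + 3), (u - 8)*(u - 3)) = u - 8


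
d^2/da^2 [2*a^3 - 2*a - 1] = 12*a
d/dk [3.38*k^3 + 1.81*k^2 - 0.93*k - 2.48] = 10.14*k^2 + 3.62*k - 0.93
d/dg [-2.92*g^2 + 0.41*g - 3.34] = 0.41 - 5.84*g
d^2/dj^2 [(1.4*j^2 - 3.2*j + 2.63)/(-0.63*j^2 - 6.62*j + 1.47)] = (14.21784*j^3 - 14.042322*j^2 - 48.030948*j - 179.15719)/(0.250047*j^6 + 7.882434*j^5 + 81.077787*j^4 + 253.332836*j^3 - 189.181503*j^2 + 42.915474*j - 3.176523)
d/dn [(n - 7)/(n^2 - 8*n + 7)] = -1/(n^2 - 2*n + 1)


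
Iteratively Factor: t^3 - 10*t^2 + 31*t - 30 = (t - 3)*(t^2 - 7*t + 10) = (t - 3)*(t - 2)*(t - 5)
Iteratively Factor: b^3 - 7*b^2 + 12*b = (b)*(b^2 - 7*b + 12) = b*(b - 3)*(b - 4)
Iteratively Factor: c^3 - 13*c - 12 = (c - 4)*(c^2 + 4*c + 3) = (c - 4)*(c + 3)*(c + 1)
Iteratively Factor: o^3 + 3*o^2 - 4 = (o - 1)*(o^2 + 4*o + 4) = (o - 1)*(o + 2)*(o + 2)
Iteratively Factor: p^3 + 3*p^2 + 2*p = (p + 1)*(p^2 + 2*p) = (p + 1)*(p + 2)*(p)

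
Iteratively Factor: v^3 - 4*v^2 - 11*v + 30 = (v - 2)*(v^2 - 2*v - 15) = (v - 5)*(v - 2)*(v + 3)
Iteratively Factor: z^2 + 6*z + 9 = (z + 3)*(z + 3)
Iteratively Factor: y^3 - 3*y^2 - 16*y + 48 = (y + 4)*(y^2 - 7*y + 12) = (y - 4)*(y + 4)*(y - 3)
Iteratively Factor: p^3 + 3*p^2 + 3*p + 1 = (p + 1)*(p^2 + 2*p + 1) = (p + 1)^2*(p + 1)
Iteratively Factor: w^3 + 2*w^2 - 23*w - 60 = (w + 3)*(w^2 - w - 20) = (w + 3)*(w + 4)*(w - 5)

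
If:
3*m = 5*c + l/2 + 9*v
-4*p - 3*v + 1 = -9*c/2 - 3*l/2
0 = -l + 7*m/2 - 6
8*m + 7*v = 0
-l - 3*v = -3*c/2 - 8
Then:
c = -9056/949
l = -20296/949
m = -4172/949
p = -84551/3796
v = 4768/949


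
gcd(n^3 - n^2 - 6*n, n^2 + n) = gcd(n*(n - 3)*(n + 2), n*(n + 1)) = n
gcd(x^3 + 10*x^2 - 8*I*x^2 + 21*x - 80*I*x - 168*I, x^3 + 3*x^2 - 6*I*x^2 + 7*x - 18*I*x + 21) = x + 3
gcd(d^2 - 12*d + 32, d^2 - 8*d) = d - 8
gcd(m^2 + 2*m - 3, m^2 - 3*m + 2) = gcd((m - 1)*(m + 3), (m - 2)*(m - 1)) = m - 1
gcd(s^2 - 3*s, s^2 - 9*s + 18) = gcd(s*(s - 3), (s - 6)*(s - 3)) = s - 3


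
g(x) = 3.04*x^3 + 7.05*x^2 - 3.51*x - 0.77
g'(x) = 9.12*x^2 + 14.1*x - 3.51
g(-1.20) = 8.34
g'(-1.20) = -7.30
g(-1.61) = 10.47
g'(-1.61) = -2.57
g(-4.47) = -115.73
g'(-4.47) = 115.69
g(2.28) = 63.91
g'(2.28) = 76.05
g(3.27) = 169.43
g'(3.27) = 140.12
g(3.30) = 173.67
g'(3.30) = 142.34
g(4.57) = 420.58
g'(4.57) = 251.40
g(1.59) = 23.69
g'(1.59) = 41.97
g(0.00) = -0.77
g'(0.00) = -3.51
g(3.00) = 134.23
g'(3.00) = 120.87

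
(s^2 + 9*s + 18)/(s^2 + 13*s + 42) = (s + 3)/(s + 7)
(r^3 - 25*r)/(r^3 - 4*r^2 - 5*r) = (r + 5)/(r + 1)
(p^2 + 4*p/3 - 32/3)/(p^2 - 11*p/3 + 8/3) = (p + 4)/(p - 1)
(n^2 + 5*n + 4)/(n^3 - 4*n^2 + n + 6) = (n + 4)/(n^2 - 5*n + 6)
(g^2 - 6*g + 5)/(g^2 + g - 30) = (g - 1)/(g + 6)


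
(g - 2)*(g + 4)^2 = g^3 + 6*g^2 - 32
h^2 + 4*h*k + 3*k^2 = (h + k)*(h + 3*k)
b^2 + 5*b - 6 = (b - 1)*(b + 6)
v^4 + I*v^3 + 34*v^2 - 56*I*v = v*(v - 4*I)*(v - 2*I)*(v + 7*I)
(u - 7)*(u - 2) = u^2 - 9*u + 14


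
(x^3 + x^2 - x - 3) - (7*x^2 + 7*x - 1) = x^3 - 6*x^2 - 8*x - 2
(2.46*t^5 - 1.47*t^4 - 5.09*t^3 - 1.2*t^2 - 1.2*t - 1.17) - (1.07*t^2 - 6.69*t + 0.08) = 2.46*t^5 - 1.47*t^4 - 5.09*t^3 - 2.27*t^2 + 5.49*t - 1.25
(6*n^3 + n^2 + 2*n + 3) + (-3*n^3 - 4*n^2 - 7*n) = 3*n^3 - 3*n^2 - 5*n + 3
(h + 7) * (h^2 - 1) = h^3 + 7*h^2 - h - 7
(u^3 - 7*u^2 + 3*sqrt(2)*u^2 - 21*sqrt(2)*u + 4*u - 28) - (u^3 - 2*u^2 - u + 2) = -5*u^2 + 3*sqrt(2)*u^2 - 21*sqrt(2)*u + 5*u - 30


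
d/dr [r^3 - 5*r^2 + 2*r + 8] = 3*r^2 - 10*r + 2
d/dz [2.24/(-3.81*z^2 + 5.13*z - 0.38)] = (17.0688*z - 11.4912)/(3.81*z^2 - 5.13*z + 0.38)^2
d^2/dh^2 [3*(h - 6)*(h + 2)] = 6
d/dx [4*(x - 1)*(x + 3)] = 8*x + 8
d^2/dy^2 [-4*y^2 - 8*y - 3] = -8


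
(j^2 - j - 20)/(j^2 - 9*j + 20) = (j + 4)/(j - 4)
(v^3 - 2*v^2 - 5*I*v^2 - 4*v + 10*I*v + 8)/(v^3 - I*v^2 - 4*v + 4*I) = (v - 4*I)/(v + 2)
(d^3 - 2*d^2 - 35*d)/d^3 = 1 - 2/d - 35/d^2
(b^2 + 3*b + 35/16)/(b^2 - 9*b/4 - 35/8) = (4*b + 7)/(2*(2*b - 7))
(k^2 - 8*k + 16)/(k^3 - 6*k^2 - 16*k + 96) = (k - 4)/(k^2 - 2*k - 24)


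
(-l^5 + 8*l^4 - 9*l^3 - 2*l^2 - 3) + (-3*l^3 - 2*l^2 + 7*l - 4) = -l^5 + 8*l^4 - 12*l^3 - 4*l^2 + 7*l - 7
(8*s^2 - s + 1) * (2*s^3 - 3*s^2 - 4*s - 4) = 16*s^5 - 26*s^4 - 27*s^3 - 31*s^2 - 4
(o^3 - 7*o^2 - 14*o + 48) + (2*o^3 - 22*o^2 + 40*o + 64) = 3*o^3 - 29*o^2 + 26*o + 112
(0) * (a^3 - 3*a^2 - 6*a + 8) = 0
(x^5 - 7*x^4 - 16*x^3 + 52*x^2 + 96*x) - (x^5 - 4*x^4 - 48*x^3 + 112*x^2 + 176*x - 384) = -3*x^4 + 32*x^3 - 60*x^2 - 80*x + 384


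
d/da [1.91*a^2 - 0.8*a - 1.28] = 3.82*a - 0.8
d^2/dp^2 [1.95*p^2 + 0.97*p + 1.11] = 3.90000000000000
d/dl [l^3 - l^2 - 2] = l*(3*l - 2)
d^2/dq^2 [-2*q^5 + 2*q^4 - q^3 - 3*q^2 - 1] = -40*q^3 + 24*q^2 - 6*q - 6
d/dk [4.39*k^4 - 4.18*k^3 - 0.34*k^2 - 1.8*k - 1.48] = 17.56*k^3 - 12.54*k^2 - 0.68*k - 1.8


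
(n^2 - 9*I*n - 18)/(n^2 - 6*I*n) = (n - 3*I)/n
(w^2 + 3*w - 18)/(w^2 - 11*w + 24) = (w + 6)/(w - 8)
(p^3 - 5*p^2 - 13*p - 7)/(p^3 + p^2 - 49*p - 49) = (p + 1)/(p + 7)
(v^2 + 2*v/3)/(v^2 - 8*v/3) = (3*v + 2)/(3*v - 8)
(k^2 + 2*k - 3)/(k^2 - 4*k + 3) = (k + 3)/(k - 3)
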